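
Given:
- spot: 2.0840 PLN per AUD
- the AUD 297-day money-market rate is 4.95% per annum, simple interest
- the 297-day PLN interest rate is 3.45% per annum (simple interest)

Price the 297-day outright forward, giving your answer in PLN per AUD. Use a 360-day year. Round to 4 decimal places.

T = 297/360 years.
PLN growth factor: 1 + 0.0345×297/360 = 1.0284625.
AUD accumulates by 1 + 0.0495×297/360 = 1.0408375.
CIP: F = S · (grow PLN)/(grow AUD) = 2.084 × 1.0284625/1.0408375 = 2.059222 PLN per AUD.

2.0592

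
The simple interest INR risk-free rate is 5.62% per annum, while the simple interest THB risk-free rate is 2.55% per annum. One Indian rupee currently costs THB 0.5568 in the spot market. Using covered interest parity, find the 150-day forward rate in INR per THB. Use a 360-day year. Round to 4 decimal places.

1.8187

T = 150/360 years.
THB accumulates by 1 + 0.0255×150/360 = 1.010625.
INR accumulates by 1 + 0.0562×150/360 = 1.0234167.
CIP: F = S · (grow THB)/(grow INR) = 0.5568 × 1.010625/1.0234167 = 0.5498405 THB per INR.
Invert for INR per THB: 1 / 0.5498405 = 1.8187.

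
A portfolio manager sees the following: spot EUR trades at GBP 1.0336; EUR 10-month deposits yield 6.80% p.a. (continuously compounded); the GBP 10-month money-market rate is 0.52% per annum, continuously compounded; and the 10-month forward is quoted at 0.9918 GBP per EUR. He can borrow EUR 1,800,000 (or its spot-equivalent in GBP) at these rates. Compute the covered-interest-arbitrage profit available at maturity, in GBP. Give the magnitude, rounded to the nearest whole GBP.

GBP 20,765

T = 10/12 years.
Invest the EUR and cover forward: 1,800,000 × 1.058302984 × 0.9918 = GBP 1,889,324.82.
Convert at spot and invest in GBP: 1,800,000 × 1.0336 × 1.004342736 = GBP 1,868,559.57.
The quoted forward overvalues EUR, so borrow GBP, buy EUR at spot, deposit the EUR at 6.80%, and sell the proceeds forward at 0.9918.
Profit = 1,889,324.82 − 1,868,559.57 = GBP 20,765.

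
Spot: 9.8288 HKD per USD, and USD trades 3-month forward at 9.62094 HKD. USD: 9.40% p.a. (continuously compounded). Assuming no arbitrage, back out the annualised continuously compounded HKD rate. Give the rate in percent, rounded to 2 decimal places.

T = 3/12 years.
By CIP, F/S equals the HKD-to-USD growth ratio: 9.62094/9.8288 = 0.9788519.
USD growth factor: e^(0.0940×3/12) = 1.0237783.
Hence g_HKD = 1.0021273.
r = ln(1.0021273)/(3/12) = 0.008500 → 0.85%.

0.85%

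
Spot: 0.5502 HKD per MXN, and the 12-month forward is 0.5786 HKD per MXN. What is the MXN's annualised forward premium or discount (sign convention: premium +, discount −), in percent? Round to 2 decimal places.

+5.16%

T = 1 year.
Period premium: (0.5786 − 0.5502)/0.5502 = 0.0516176.
Per annum: 0.0516176 / 1 = 0.051618 = 5.16%.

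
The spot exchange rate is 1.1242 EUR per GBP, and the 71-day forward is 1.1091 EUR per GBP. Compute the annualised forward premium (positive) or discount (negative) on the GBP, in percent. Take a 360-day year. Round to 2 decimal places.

-6.81%

T = 71/360 years.
GBP trades forward at -1.34318% vs spot over the period.
Annualise by dividing by T: -0.0134318 / (71/360) = -0.068105 → -6.81%.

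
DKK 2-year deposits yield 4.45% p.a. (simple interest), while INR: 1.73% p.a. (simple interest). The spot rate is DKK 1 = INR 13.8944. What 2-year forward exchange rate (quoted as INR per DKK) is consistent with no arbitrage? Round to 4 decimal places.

T = 2 years.
INR growth factor: 1 + 0.0173×2 = 1.034600.
DKK growth factor: 1 + 0.0445×2 = 1.089000.
So F = 13.8944 × 1.034600 / 1.089000 = 13.200318 (INR/DKK).

13.2003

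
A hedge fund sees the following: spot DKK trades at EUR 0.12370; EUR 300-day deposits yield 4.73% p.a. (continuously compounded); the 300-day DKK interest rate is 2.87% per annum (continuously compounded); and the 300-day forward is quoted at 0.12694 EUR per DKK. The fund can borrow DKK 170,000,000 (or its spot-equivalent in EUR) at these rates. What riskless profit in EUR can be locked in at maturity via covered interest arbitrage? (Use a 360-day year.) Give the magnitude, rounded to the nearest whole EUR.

EUR 227,692

T = 300/360 years.
Keep in DKK, deliver into the forward: 170,000,000·1.0242049639·0.12694 = EUR 22,102,138.28.
Swap to EUR now, deposit: 170,000,000·0.12370·1.0402038116 = EUR 21,874,445.95.
The quoted forward overvalues DKK, so borrow EUR, buy DKK at spot, deposit the DKK at 2.87%, and sell the proceeds forward at 0.12694.
Profit = 22,102,138.28 − 21,874,445.95 = EUR 227,692.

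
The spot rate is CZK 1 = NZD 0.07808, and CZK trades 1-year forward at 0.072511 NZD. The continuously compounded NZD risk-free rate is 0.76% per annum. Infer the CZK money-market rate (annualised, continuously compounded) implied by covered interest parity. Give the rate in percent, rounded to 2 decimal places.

T = 1 year.
F/S = 0.072511/0.07808 = 0.9286757 = (growth of NZD) / (growth of CZK).
NZD growth factor: e^(0.0076×1) = 1.007629.
Hence g_CZK = 1.0850171.
r = ln(1.0850171)/1 = 0.081596 → 8.16%.

8.16%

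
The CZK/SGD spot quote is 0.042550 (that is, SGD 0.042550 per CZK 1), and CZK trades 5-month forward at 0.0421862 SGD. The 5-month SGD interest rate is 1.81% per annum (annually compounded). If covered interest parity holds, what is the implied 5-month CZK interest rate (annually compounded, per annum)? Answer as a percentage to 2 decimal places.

3.93%

T = 5/12 years.
By CIP, F/S equals the SGD-to-CZK growth ratio: 0.0421862/0.04255 = 0.9914501.
SGD growth factor: (1 + 0.0181)^(5/12) = 1.0075022.
That pins the CZK growth at 1.0161905.
r = 1.0161905^(12/5) − 1 = 0.039299 → 3.93%.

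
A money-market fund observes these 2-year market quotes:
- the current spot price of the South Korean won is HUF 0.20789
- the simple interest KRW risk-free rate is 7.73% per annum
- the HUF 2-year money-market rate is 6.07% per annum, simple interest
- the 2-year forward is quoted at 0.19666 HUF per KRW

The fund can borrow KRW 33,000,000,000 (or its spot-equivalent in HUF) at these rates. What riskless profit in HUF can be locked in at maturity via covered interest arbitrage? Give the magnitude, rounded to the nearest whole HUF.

HUF 200,118,930

T = 2 years.
Invest the KRW and cover forward: 33,000,000,000 × 1.154600 × 0.19666 = HUF 7,493,099,988.00.
Convert at spot and invest in HUF: 33,000,000,000 × 0.20789 × 1.121400 = HUF 7,693,218,918.00.
The quoted forward undervalues KRW, so borrow KRW, convert to HUF at spot, deposit the HUF at 6.07%, and buy KRW forward at 0.19666 to cover the loan.
Arbitrage profit = |7,493,099,988.00 − 7,693,218,918.00| = HUF 200,118,930.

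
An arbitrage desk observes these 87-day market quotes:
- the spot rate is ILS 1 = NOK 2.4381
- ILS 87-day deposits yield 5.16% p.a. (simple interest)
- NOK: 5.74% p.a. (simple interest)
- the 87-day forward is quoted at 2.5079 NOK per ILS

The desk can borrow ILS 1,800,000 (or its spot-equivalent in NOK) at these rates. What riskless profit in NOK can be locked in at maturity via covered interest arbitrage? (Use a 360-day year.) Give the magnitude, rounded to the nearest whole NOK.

NOK 121,055

T = 87/360 years.
Keep in ILS, deliver into the forward: 1,800,000·1.012470·2.5079 = NOK 4,570,512.32.
Swap to NOK now, deposit: 1,800,000·2.4381·1.013871667 = NOK 4,449,456.92.
The quoted forward overvalues ILS, so borrow NOK, buy ILS at spot, deposit the ILS at 5.16%, and sell the proceeds forward at 2.5079.
Arbitrage profit = |4,570,512.32 − 4,449,456.92| = NOK 121,055.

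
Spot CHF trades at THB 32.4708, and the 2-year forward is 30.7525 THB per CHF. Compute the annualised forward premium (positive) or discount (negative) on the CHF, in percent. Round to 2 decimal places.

T = 2 years.
CHF trades forward at -5.29183% vs spot over the period.
×(1/T) gives -2.65% p.a.

-2.65%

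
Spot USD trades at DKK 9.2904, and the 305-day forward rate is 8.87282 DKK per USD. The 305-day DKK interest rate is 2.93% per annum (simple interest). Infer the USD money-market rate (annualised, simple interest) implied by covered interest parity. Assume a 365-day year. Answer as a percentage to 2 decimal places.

T = 305/365 years.
CIP gives F = S · g_DKK/g_USD, so g_DKK/g_USD = 8.87282/9.2904 = 0.9550525.
The DKK side grows by 1 + 0.0293×305/365 = 1.0244836.
That pins the USD growth at 1.0726987.
(1.0726987 − 1)/T = 0.087000, i.e. 8.70%.

8.70%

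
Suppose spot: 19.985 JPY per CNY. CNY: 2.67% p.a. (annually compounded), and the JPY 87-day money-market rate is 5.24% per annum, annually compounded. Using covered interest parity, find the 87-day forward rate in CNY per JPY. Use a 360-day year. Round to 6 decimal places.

T = 87/360 years.
JPY accumulates by (1 + 0.0524)^(87/360) = 1.0124192.
CNY growth factor: (1 + 0.0267)^(87/360) = 1.0063882.
Forward (JPY per CNY) = 19.985 × 1.0124192 / 1.0063882 = 20.10476.
Invert for CNY per JPY: 1 / 20.10476 = 0.049739.

0.049739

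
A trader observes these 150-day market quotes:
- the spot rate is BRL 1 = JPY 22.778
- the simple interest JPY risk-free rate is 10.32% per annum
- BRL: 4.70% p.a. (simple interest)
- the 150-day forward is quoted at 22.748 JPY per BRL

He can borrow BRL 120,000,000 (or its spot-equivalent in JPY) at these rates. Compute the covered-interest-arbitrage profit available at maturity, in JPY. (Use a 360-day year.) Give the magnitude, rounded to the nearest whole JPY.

T = 150/360 years.
Keep in BRL, deliver into the forward: 120,000,000·1.019583333333·22.748 = JPY 2,783,217,800.00.
Swap to JPY now, deposit: 120,000,000·22.778·1.043000 = JPY 2,850,894,480.00.
The quoted forward undervalues BRL, so borrow BRL, convert to JPY at spot, deposit the JPY at 10.32%, and buy BRL forward at 22.748 to cover the loan.
Profit = 2,850,894,480.00 − 2,783,217,800.00 = JPY 67,676,680.

JPY 67,676,680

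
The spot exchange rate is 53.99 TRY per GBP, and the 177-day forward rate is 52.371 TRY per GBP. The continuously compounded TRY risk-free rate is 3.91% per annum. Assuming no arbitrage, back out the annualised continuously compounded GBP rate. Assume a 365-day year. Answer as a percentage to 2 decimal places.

T = 177/365 years.
CIP gives F = S · g_TRY/g_GBP, so g_TRY/g_GBP = 52.371/53.99 = 0.9700130.
The TRY side grows by e^(0.0391×177/365) = 1.0191417.
That pins the GBP growth at 1.0506475.
r = ln(1.0506475)/(177/365) = 0.101884 → 10.19%.

10.19%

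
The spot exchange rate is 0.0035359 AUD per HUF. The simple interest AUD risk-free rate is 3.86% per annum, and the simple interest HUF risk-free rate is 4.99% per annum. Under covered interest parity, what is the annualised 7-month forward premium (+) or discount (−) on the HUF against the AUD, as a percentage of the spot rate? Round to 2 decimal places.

T = 7/12 years.
No-arbitrage forward: 0.0035359 × 1.0225167 / 1.0291083 = 0.0035132520 AUD/HUF.
(F − S)/S ÷ T = (0.0035132520 − 0.0035359)/0.0035359/(7/12) = -0.010980 → -1.10%.

-1.10%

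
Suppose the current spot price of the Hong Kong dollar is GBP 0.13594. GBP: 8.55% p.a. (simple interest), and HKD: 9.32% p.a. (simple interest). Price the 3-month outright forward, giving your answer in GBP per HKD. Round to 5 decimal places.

T = 3/12 years.
Growth of 1 GBP over T: 1 + 0.0855×3/12 = 1.021375.
Growth of 1 HKD over T: 1 + 0.0932×3/12 = 1.023300.
CIP: F = S · (grow GBP)/(grow HKD) = 0.13594 × 1.021375/1.023300 = 0.1356843 GBP per HKD.

0.13568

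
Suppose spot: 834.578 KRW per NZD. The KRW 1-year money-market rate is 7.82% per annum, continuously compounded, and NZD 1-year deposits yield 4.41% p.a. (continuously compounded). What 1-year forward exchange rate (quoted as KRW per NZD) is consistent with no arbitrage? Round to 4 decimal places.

863.5279

T = 1 year.
KRW growth factor: e^(0.0782×1) = 1.081338905.
Growth of 1 NZD over T: e^(0.0441×1) = 1.045086858.
CIP: F = S · (grow KRW)/(grow NZD) = 834.578 × 1.081338905/1.045086858 = 863.527901 KRW per NZD.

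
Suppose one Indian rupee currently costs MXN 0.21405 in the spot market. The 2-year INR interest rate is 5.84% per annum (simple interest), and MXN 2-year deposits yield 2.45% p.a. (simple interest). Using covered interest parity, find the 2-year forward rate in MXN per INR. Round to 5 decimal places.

0.20106

T = 2 years.
MXN accumulates by 1 + 0.0245×2 = 1.049000.
INR growth factor: 1 + 0.0584×2 = 1.116800.
So F = 0.21405 × 1.049000 / 1.116800 = 0.2010552 (MXN/INR).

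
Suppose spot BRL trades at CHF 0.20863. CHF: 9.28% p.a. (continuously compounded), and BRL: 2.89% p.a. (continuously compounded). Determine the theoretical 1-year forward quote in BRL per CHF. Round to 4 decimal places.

4.4965

T = 1 year.
CHF growth factor: e^(0.0928×1) = 1.0972423.
Growth of 1 BRL over T: e^(0.0289×1) = 1.0293217.
So F = 0.20863 × 1.0972423 / 1.0293217 = 0.2223966 (CHF/BRL).
Invert for BRL per CHF: 1 / 0.2223966 = 4.4965.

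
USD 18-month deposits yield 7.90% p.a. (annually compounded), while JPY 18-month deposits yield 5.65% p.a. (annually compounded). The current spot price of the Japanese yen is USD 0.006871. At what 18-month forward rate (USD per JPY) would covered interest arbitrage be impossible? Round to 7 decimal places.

0.0070917

T = 18/12 years.
Growth of 1 USD over T: (1 + 0.0790)^(18/12) = 1.1208104.
JPY growth factor: (1 + 0.0565)^(18/12) = 1.0859361.
So F = 0.006871 × 1.1208104 / 1.0859361 = 0.007091659 (USD/JPY).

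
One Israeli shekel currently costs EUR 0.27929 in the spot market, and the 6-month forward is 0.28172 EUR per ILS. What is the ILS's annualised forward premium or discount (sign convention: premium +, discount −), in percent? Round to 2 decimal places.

T = 6/12 years.
ILS trades forward at +0.87006% vs spot over the period.
Per annum: 0.0087006 / (6/12) = 0.017401 = 1.74%.

+1.74%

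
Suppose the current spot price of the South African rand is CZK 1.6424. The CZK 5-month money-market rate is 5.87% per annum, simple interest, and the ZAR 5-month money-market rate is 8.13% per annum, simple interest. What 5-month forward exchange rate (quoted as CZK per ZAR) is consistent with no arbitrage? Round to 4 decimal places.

1.6274

T = 5/12 years.
CZK growth factor: 1 + 0.0587×5/12 = 1.0244583.
Growth of 1 ZAR over T: 1 + 0.0813×5/12 = 1.033875.
Forward (CZK per ZAR) = 1.6424 × 1.0244583 / 1.033875 = 1.627441.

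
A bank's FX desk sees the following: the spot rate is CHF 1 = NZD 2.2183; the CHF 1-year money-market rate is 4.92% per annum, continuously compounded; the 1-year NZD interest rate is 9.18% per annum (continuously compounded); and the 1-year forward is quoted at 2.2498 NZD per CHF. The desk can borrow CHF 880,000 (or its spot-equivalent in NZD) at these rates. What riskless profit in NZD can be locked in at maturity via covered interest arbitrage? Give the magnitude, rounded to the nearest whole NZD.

NZD 60,123

T = 1 year.
Route A — deposit CHF, sell forward: 880,000 × 1.050430416 × 2.2498 = NZD 2,079,667.35.
Route B — convert at spot, deposit NZD: 880,000 × 2.2183 × 1.096145571 = NZD 2,139,790.15.
The quoted forward undervalues CHF, so borrow CHF, convert to NZD at spot, deposit the NZD at 9.18%, and buy CHF forward at 2.2498 to cover the loan.
Profit = 2,139,790.15 − 2,079,667.35 = NZD 60,123.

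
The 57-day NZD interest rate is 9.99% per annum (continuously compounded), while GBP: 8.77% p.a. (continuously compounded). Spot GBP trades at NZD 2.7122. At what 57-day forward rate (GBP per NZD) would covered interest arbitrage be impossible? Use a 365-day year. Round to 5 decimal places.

0.36800

T = 57/365 years.
NZD growth factor: e^(0.0999×57/365) = 1.0157232.
Growth of 1 GBP over T: e^(0.0877×57/365) = 1.0137898.
CIP: F = S · (grow NZD)/(grow GBP) = 2.7122 × 1.0157232/1.0137898 = 2.717372 NZD per GBP.
Invert for GBP per NZD: 1 / 2.717372 = 0.36800.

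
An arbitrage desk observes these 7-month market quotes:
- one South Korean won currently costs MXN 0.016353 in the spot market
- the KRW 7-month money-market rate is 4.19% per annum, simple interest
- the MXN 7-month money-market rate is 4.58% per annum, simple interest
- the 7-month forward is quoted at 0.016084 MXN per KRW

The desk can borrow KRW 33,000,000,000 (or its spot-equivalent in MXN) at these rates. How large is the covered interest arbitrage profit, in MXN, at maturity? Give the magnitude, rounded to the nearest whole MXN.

MXN 10,321,670

T = 7/12 years.
Invest the KRW and cover forward: 33,000,000,000 × 1.02444166667 × 0.016084 = MXN 543,744,952.30.
Convert at spot and invest in MXN: 33,000,000,000 × 0.016353 × 1.02671666667 = MXN 554,066,622.45.
The quoted forward undervalues KRW, so borrow KRW, convert to MXN at spot, deposit the MXN at 4.58%, and buy KRW forward at 0.016084 to cover the loan.
Arbitrage profit = |543,744,952.30 − 554,066,622.45| = MXN 10,321,670.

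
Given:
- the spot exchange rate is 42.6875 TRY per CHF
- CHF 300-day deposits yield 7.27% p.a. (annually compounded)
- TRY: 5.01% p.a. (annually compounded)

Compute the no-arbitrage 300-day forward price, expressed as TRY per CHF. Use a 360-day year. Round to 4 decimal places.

T = 300/360 years.
TRY growth factor: (1 + 0.0501)^(300/360) = 1.041579.
CHF growth factor: (1 + 0.0727)^(300/360) = 1.06022629.
So F = 42.6875 × 1.041579 / 1.06022629 = 41.936711 (TRY/CHF).

41.9367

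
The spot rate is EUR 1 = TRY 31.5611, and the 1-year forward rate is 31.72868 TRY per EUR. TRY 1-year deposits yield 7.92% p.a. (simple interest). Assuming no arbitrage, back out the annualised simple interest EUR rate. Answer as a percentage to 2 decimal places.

7.35%

T = 1 year.
F/S = 31.72868/31.5611 = 1.0053097 = (growth of TRY) / (growth of EUR).
The TRY side grows by 1 + 0.0792×1 = 1.079200.
That pins the EUR growth at 1.073500.
(1.073500 − 1)/T = 0.073500, i.e. 7.35%.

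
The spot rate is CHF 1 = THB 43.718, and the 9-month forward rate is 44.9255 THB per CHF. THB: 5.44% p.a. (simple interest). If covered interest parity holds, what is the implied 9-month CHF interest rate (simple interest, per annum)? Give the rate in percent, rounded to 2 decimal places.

1.71%

T = 9/12 years.
F/S = 44.9255/43.718 = 1.0276202 = (growth of THB) / (growth of CHF).
The THB side grows by 1 + 0.0544×9/12 = 1.040800.
That pins the CHF growth at 1.0128256.
(1.0128256 − 1)/T = 0.017101, i.e. 1.71%.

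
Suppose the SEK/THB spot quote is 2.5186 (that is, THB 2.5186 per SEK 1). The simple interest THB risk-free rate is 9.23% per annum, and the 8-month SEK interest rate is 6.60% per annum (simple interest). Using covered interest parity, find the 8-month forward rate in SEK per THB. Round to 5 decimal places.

0.39049

T = 8/12 years.
THB growth factor: 1 + 0.0923×8/12 = 1.0615333.
SEK growth factor: 1 + 0.0660×8/12 = 1.044000.
So F = 2.5186 × 1.0615333 / 1.044000 = 2.560898 (THB/SEK).
Quoted the other way: 1/2.560898 = 0.39049 SEK per THB.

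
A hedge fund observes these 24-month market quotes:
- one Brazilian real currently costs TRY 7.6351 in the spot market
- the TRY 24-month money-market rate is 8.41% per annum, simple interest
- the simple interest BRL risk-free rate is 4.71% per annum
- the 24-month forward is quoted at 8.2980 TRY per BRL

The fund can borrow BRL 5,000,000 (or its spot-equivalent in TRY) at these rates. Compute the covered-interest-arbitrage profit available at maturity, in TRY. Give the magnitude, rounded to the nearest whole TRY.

T = 2 years.
Keep in BRL, deliver into the forward: 5,000,000·1.094200·8.2980 = TRY 45,398,358.00.
Swap to TRY now, deposit: 5,000,000·7.6351·1.168200 = TRY 44,596,619.10.
The quoted forward overvalues BRL, so borrow TRY, buy BRL at spot, deposit the BRL at 4.71%, and sell the proceeds forward at 8.2980.
Profit = 45,398,358.00 − 44,596,619.10 = TRY 801,739.

TRY 801,739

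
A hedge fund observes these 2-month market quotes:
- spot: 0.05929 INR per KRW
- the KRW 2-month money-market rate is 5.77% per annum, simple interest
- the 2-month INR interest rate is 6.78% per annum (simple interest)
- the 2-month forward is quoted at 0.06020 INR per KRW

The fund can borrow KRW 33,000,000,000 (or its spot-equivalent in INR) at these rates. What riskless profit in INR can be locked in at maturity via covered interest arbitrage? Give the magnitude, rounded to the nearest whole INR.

INR 27,025,229

T = 2/12 years.
Keep in KRW, deliver into the forward: 33,000,000,000·1.009616666667·0.06020 = INR 2,005,704,470.00.
Swap to INR now, deposit: 33,000,000,000·0.05929·1.011300 = INR 1,978,679,241.00.
The quoted forward overvalues KRW, so borrow INR, buy KRW at spot, deposit the KRW at 5.77%, and sell the proceeds forward at 0.06020.
The gap between the two covered legs is INR 27,025,229.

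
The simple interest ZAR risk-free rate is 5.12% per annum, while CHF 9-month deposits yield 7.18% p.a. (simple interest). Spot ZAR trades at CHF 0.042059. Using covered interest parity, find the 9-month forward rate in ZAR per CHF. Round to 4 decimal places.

T = 9/12 years.
Growth of 1 CHF over T: 1 + 0.0718×9/12 = 1.053850.
ZAR accumulates by 1 + 0.0512×9/12 = 1.038400.
CIP: F = S · (grow CHF)/(grow ZAR) = 0.042059 × 1.053850/1.038400 = 0.042684782 CHF per ZAR.
Quoted the other way: 1/0.042684782 = 23.4276 ZAR per CHF.

23.4276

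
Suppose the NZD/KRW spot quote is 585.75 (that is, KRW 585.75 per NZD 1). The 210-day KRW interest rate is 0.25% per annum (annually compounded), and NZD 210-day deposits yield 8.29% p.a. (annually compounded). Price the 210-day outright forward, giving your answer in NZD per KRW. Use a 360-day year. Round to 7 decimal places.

T = 210/360 years.
KRW growth factor: (1 + 0.0025)^(210/360) = 1.0014576.
Growth of 1 NZD over T: (1 + 0.0829)^(210/360) = 1.0475543.
CIP: F = S · (grow KRW)/(grow NZD) = 585.75 × 1.0014576/1.0475543 = 559.9746 KRW per NZD.
Invert for NZD per KRW: 1 / 559.9746 = 0.0017858.

0.0017858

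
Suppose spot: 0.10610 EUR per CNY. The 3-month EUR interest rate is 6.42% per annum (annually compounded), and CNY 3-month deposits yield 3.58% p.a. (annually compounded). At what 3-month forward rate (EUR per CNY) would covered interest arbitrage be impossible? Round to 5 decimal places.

T = 3/12 years.
EUR growth factor: (1 + 0.0642)^(3/12) = 1.0156775.
CNY growth factor: (1 + 0.0358)^(3/12) = 1.0088323.
CIP: F = S · (grow EUR)/(grow CNY) = 0.1061 × 1.0156775/1.0088323 = 0.1068199 EUR per CNY.

0.10682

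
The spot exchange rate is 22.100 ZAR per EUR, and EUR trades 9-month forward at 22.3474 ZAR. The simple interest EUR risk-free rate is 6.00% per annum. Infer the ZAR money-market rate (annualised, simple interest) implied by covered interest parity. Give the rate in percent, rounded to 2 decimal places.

T = 9/12 years.
CIP gives F = S · g_ZAR/g_EUR, so g_ZAR/g_EUR = 22.3474/22.1 = 1.0111946.
The EUR side grows by 1 + 0.0600×9/12 = 1.045000.
Hence g_ZAR = 1.0566984.
r = (1.0566984 − 1)/(9/12) = 0.075598 → 7.56%.

7.56%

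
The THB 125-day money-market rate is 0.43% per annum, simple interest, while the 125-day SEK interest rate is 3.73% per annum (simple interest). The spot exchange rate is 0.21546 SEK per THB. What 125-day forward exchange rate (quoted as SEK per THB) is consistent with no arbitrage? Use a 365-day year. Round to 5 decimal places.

T = 125/365 years.
Growth of 1 SEK over T: 1 + 0.0373×125/365 = 1.012774.
THB growth factor: 1 + 0.0043×125/365 = 1.0014726.
Forward (SEK per THB) = 0.21546 × 1.012774 / 1.0014726 = 0.2178914.

0.21789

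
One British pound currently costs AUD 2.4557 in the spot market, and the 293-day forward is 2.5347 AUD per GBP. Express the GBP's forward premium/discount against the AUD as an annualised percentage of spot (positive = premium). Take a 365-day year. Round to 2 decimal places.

T = 293/365 years.
(F − S)/S = (2.5347 − 2.4557)/2.4557 = 0.0321701.
×(1/T) gives 4.01% p.a.

+4.01%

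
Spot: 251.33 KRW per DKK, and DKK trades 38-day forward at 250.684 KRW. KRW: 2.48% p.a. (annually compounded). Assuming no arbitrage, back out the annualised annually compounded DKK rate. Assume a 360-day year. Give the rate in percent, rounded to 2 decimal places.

T = 38/360 years.
By CIP, F/S equals the KRW-to-DKK growth ratio: 250.684/251.33 = 0.9974297.
KRW growth factor: (1 + 0.0248)^(38/360) = 1.0025892.
Hence g_DKK = 1.0051728.
r = 1.0051728^(360/38) − 1 = 0.050093 → 5.01%.

5.01%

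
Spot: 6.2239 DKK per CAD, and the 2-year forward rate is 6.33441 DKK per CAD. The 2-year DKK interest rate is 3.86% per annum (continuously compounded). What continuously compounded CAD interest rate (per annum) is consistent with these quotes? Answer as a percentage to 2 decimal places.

2.98%

T = 2 years.
CIP gives F = S · g_DKK/g_CAD, so g_DKK/g_CAD = 6.33441/6.2239 = 1.0177557.
DKK growth factor: e^(0.0386×2) = 1.0802581.
So the CAD growth factor = 1.061412.
Take logs: ln 1.061412 / 2 = 0.029800, so 2.98%.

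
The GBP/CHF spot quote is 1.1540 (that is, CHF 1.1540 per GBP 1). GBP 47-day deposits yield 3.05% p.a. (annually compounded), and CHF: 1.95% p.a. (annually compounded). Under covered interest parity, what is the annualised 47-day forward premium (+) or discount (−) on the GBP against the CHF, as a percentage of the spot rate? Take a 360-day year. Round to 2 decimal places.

-1.07%

T = 47/360 years.
No-arbitrage forward: 1.154 × 1.0025245 / 1.0039301 = 1.1523843 CHF/GBP.
(F − S)/S ÷ T = (1.1523843 − 1.154)/1.154/(47/360) = -0.010724 → -1.07%.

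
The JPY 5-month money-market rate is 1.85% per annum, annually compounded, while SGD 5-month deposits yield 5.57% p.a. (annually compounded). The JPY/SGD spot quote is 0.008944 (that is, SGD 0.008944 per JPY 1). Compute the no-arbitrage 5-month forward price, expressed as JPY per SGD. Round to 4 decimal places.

110.1480

T = 5/12 years.
Growth of 1 SGD over T: (1 + 0.0557)^(5/12) = 1.022841995.
Growth of 1 JPY over T: (1 + 0.0185)^(5/12) = 1.007667142.
CIP: F = S · (grow SGD)/(grow JPY) = 0.008944 × 1.022841995/1.007667142 = 0.00907869119 SGD per JPY.
Quoted the other way: 1/0.00907869119 = 110.1480 JPY per SGD.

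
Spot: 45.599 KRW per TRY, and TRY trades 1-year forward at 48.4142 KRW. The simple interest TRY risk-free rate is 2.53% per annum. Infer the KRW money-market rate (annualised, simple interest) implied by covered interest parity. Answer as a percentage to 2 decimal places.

8.86%

T = 1 year.
CIP gives F = S · g_KRW/g_TRY, so g_KRW/g_TRY = 48.4142/45.599 = 1.0617382.
TRY growth factor: 1 + 0.0253×1 = 1.025300.
That pins the KRW growth at 1.0886002.
r = (1.0886002 − 1)/1 = 0.088600 → 8.86%.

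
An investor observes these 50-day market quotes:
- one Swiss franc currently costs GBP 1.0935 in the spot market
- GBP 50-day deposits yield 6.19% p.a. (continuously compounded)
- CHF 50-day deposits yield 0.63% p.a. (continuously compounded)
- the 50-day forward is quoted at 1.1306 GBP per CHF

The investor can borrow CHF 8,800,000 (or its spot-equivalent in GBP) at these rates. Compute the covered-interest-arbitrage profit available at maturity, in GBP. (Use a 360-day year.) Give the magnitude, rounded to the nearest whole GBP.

T = 50/360 years.
Keep in CHF, deliver into the forward: 8,800,000·1.000875383·1.1306 = GBP 9,957,989.43.
Swap to GBP now, deposit: 8,800,000·1.0935·1.008634284 = GBP 9,705,885.99.
The quoted forward overvalues CHF, so borrow GBP, buy CHF at spot, deposit the CHF at 0.63%, and sell the proceeds forward at 1.1306.
Profit = 9,957,989.43 − 9,705,885.99 = GBP 252,103.

GBP 252,103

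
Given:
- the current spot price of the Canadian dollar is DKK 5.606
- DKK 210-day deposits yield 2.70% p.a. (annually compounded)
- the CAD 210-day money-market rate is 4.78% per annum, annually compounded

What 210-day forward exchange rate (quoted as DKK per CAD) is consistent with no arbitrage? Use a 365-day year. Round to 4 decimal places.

5.5417

T = 210/365 years.
Growth of 1 DKK over T: (1 + 0.0270)^(210/365) = 1.0154463.
CAD growth factor: (1 + 0.0478)^(210/365) = 1.0272284.
CIP: F = S · (grow DKK)/(grow CAD) = 5.606 × 1.0154463/1.0272284 = 5.541700 DKK per CAD.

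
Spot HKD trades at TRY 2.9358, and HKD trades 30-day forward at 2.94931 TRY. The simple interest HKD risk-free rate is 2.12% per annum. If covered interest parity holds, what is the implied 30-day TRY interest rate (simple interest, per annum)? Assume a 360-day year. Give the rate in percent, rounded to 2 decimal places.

7.65%

T = 30/360 years.
By CIP, F/S equals the TRY-to-HKD growth ratio: 2.94931/2.9358 = 1.0046018.
The HKD side grows by 1 + 0.0212×30/360 = 1.0017667.
Hence g_TRY = 1.0063766.
r = (1.0063766 − 1)/(30/360) = 0.076519 → 7.65%.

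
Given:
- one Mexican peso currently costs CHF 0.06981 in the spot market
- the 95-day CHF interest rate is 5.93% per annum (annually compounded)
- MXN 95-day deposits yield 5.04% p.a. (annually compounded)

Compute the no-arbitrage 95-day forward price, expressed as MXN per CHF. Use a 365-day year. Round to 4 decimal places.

14.2932

T = 95/365 years.
CHF growth factor: (1 + 0.0593)^(95/365) = 1.01510692.
MXN growth factor: (1 + 0.0504)^(95/365) = 1.01288019.
CIP: F = S · (grow CHF)/(grow MXN) = 0.06981 × 1.01510692/1.01288019 = 0.069963471 CHF per MXN.
Invert for MXN per CHF: 1 / 0.069963471 = 14.2932.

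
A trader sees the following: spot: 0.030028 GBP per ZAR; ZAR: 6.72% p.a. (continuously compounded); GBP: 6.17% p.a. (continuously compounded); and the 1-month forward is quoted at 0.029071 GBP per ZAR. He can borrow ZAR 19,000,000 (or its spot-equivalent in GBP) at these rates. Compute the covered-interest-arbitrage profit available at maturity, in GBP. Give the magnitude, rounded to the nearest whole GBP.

T = 1/12 years.
Route A — deposit ZAR, sell forward: 19,000,000 × 1.00561571 × 0.029071 = GBP 555,450.83.
Route B — convert at spot, deposit GBP: 19,000,000 × 0.030028 × 1.00515491 = GBP 573,473.04.
The quoted forward undervalues ZAR, so borrow ZAR, convert to GBP at spot, deposit the GBP at 6.17%, and buy ZAR forward at 0.029071 to cover the loan.
Profit = 573,473.04 − 555,450.83 = GBP 18,022.

GBP 18,022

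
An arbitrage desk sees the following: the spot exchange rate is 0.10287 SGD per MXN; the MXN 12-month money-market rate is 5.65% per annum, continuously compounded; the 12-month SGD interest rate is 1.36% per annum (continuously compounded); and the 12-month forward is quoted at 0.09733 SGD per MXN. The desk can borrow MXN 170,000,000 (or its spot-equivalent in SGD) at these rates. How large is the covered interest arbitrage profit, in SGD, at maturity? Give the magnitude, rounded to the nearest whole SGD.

SGD 219,491

T = 1 year.
Invest the MXN and cover forward: 170,000,000 × 1.0581266148 × 0.09733 = SGD 17,507,868.78.
Convert at spot and invest in SGD: 170,000,000 × 0.10287 × 1.0136929007 = SGD 17,727,360.08.
The quoted forward undervalues MXN, so borrow MXN, convert to SGD at spot, deposit the SGD at 1.36%, and buy MXN forward at 0.09733 to cover the loan.
Arbitrage profit = |17,507,868.78 − 17,727,360.08| = SGD 219,491.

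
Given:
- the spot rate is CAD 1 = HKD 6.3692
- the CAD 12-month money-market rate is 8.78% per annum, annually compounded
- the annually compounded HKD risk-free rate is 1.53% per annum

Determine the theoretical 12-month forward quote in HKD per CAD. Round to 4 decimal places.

T = 1 year.
HKD growth factor: (1 + 0.0153)^1 = 1.015300.
Growth of 1 CAD over T: (1 + 0.0878)^1 = 1.087800.
So F = 6.3692 × 1.015300 / 1.087800 = 5.944704 (HKD/CAD).

5.9447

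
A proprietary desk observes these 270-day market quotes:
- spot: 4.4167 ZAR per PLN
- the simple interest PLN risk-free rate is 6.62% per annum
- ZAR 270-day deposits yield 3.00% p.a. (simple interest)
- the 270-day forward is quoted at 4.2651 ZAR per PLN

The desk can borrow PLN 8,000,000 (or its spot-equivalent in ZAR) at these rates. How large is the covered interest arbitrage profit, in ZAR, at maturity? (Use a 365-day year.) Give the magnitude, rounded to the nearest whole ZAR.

ZAR 326,025

T = 270/365 years.
Route A — deposit PLN, sell forward: 8,000,000 × 1.048969863 × 4.2651 = ZAR 35,791,690.90.
Route B — convert at spot, deposit ZAR: 8,000,000 × 4.4167 × 1.0221917808 = ZAR 36,117,715.51.
The quoted forward undervalues PLN, so borrow PLN, convert to ZAR at spot, deposit the ZAR at 3.00%, and buy PLN forward at 4.2651 to cover the loan.
Arbitrage profit = |35,791,690.90 − 36,117,715.51| = ZAR 326,025.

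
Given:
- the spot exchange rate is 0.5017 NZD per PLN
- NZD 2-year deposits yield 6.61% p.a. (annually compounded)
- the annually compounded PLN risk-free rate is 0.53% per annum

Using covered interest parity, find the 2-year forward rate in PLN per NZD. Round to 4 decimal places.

1.7724

T = 2 years.
Growth of 1 NZD over T: (1 + 0.0661)^2 = 1.1365692.
PLN growth factor: (1 + 0.0053)^2 = 1.0106281.
So F = 0.5017 × 1.1365692 / 1.0106281 = 0.5642202 (NZD/PLN).
Quoted the other way: 1/0.5642202 = 1.7724 PLN per NZD.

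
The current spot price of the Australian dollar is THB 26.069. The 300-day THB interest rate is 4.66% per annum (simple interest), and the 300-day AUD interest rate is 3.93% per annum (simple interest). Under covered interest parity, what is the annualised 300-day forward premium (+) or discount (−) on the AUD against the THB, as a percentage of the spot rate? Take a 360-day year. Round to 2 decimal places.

+0.71%

T = 300/360 years.
No-arbitrage forward: 26.069 × 1.0388333 / 1.032750 = 26.222557 THB/AUD.
(F − S)/S ÷ T = (26.222557 − 26.069)/26.069/(300/360) = 0.007068 → 0.71%.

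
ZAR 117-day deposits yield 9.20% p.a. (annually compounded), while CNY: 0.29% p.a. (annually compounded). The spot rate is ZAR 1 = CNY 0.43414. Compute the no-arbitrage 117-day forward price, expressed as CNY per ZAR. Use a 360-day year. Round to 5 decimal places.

0.42230

T = 117/360 years.
Growth of 1 CNY over T: (1 + 0.0029)^(117/360) = 1.0009416.
ZAR accumulates by (1 + 0.0920)^(117/360) = 1.0290165.
So F = 0.43414 × 1.0009416 / 1.0290165 = 0.4222953 (CNY/ZAR).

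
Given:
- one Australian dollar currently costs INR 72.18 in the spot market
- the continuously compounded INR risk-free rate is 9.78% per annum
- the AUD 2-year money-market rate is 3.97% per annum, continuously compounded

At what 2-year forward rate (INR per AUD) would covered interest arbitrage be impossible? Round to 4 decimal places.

T = 2 years.
INR accumulates by e^(0.0978×2) = 1.21604039.
AUD growth factor: e^(0.0397×2) = 1.08263729.
Forward (INR per AUD) = 72.18 × 1.21604039 / 1.08263729 = 81.074055.

81.0741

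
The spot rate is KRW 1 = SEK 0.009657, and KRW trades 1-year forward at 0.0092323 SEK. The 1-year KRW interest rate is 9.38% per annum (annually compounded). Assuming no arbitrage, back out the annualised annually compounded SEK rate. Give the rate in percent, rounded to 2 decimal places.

4.57%

T = 1 year.
By CIP, F/S equals the SEK-to-KRW growth ratio: 0.0092323/0.009657 = 0.9560215.
KRW growth factor: (1 + 0.0938)^1 = 1.093800.
So the SEK growth factor = 1.0456963.
r = 1.0456963^(1/1) − 1 = 0.045696 → 4.57%.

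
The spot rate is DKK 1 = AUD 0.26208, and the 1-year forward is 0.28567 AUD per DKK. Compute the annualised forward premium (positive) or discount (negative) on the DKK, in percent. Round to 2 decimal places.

+9.00%

T = 1 year.
(F − S)/S = (0.28567 − 0.26208)/0.26208 = 0.0900107.
Annualise by dividing by T: 0.0900107 / 1 = 0.090011 → 9.00%.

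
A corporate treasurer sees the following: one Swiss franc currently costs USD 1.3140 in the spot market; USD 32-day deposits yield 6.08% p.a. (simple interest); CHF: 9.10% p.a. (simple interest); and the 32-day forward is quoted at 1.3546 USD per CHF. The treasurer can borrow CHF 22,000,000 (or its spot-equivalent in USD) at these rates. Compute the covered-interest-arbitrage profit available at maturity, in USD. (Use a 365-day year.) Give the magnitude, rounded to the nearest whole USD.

USD 976,865

T = 32/365 years.
Invest the CHF and cover forward: 22,000,000 × 1.0079780822 × 1.3546 = USD 30,038,956.42.
Convert at spot and invest in USD: 22,000,000 × 1.3140 × 1.005330411 = USD 29,062,091.52.
The quoted forward overvalues CHF, so borrow USD, buy CHF at spot, deposit the CHF at 9.10%, and sell the proceeds forward at 1.3546.
Profit = 30,038,956.42 − 29,062,091.52 = USD 976,865.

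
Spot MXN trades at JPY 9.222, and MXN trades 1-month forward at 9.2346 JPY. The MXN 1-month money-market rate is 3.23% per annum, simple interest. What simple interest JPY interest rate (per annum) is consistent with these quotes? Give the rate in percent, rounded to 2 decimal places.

T = 1/12 years.
CIP gives F = S · g_JPY/g_MXN, so g_JPY/g_MXN = 9.2346/9.222 = 1.0013663.
MXN growth factor: 1 + 0.0323×1/12 = 1.0026917.
Hence g_JPY = 1.0040617.
(1.0040617 − 1)/T = 0.048740, i.e. 4.87%.

4.87%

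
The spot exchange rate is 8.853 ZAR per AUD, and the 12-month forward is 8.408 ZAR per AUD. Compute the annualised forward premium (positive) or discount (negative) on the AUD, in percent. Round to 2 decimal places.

T = 1 year.
(F − S)/S = (8.408 − 8.853)/8.853 = -0.0502654.
Annualise by dividing by T: -0.0502654 / 1 = -0.050265 → -5.03%.

-5.03%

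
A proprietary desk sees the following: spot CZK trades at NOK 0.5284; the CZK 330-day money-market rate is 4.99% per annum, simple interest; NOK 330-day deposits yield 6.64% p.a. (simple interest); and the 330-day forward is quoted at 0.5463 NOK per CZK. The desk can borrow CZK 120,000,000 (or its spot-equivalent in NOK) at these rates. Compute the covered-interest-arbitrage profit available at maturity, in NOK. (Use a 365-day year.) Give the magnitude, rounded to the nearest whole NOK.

T = 330/365 years.
Route A — deposit CZK, sell forward: 120,000,000 × 1.0451150685 × 0.5463 = NOK 68,513,563.43.
Route B — convert at spot, deposit NOK: 120,000,000 × 0.5284 × 1.0600328767 = NOK 67,214,564.65.
The quoted forward overvalues CZK, so borrow NOK, buy CZK at spot, deposit the CZK at 4.99%, and sell the proceeds forward at 0.5463.
Profit = 68,513,563.43 − 67,214,564.65 = NOK 1,298,999.

NOK 1,298,999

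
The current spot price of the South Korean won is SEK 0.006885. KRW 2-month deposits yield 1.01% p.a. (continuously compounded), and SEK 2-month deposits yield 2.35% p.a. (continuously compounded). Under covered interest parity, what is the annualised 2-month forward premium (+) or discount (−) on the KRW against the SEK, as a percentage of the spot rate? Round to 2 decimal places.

+1.34%

T = 2/12 years.
No-arbitrage forward: 0.006885 × 1.0039243 / 1.0016848 = 0.006900393 SEK/KRW.
Annualised premium = (F − S)/S × (1/T) = (0.006900393 − 0.006885)/0.006885 ÷ (2/12) = 1.34%.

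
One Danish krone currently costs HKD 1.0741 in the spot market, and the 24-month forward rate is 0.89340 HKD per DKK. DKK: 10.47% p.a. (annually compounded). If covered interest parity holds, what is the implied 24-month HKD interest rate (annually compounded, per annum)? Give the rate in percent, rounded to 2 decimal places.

0.75%

T = 2 years.
F/S = 0.8934/1.0741 = 0.8317661 = (growth of HKD) / (growth of DKK).
The DKK side grows by (1 + 0.1047)^2 = 1.2203621.
So the HKD growth factor = 1.0150558.
Annualise: 1.0150558^(1/2) − 1 = 0.007500 = 0.75%.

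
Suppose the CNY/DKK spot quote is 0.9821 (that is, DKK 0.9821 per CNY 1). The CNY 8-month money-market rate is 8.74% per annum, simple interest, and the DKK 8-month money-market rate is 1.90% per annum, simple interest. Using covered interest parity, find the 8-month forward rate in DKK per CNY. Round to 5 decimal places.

T = 8/12 years.
DKK growth factor: 1 + 0.0190×8/12 = 1.0126667.
Growth of 1 CNY over T: 1 + 0.0874×8/12 = 1.0582667.
Forward (DKK per CNY) = 0.9821 × 1.0126667 / 1.0582667 = 0.9397820.

0.93978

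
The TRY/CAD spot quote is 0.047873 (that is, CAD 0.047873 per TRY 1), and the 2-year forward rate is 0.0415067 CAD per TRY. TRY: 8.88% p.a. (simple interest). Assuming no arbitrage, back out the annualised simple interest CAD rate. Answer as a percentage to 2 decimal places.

1.05%

T = 2 years.
By CIP, F/S equals the CAD-to-TRY growth ratio: 0.0415067/0.047873 = 0.8670169.
The TRY side grows by 1 + 0.0888×2 = 1.177600.
Hence g_CAD = 1.0209991.
r = (1.0209991 − 1)/2 = 0.010500 → 1.05%.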